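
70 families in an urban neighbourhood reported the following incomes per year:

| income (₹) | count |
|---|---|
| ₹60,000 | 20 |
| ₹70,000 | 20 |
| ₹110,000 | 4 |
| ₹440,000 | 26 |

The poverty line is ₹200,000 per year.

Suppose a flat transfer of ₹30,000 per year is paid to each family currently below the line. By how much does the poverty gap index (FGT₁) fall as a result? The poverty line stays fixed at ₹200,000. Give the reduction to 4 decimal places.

0.0943

Before: below the line — 20×₹60,000, 20×₹70,000, 4×₹110,000; poverty gap index (FGT₁) = 0.411429.
After the ₹30,000 transfer: below the line — 20×₹90,000, 20×₹100,000, 4×₹140,000; poverty gap index (FGT₁) = 0.317143.
Reduction = 0.411429 − 0.317143 = 0.0943.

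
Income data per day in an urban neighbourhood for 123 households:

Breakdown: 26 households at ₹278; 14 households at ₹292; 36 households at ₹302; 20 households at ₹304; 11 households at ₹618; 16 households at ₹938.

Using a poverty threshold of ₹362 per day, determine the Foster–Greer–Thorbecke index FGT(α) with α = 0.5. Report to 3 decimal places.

Incomes under z: 26×₹278, 14×₹292, 36×₹302, 20×₹304 (q = 96 of N = 123).
Shortfall ratios: (362−278)/362 = 0.2320 (×26); (362−292)/362 = 0.1934 (×14); (362−302)/362 = 0.1657 (×36); (362−304)/362 = 0.1602 (×20).
Raised to α = 0.5: 0.48171 (×26); 0.43974 (×14); 0.40712 (×36); 0.40028 (×20).
Sum = 41.342600; FGT(0.5) = 41.342600 / 123 = 0.336.

0.336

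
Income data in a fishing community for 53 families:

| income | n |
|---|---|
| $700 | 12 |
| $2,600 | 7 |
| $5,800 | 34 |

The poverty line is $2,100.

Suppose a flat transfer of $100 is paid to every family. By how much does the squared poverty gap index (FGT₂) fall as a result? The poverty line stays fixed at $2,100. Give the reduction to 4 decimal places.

Before: below the line — 12×$700; squared poverty gap index (FGT₂) = 0.100629.
After the $100 transfer: below the line — 12×$800; squared poverty gap index (FGT₂) = 0.086767.
Reduction = 0.100629 − 0.086767 = 0.0139.

0.0139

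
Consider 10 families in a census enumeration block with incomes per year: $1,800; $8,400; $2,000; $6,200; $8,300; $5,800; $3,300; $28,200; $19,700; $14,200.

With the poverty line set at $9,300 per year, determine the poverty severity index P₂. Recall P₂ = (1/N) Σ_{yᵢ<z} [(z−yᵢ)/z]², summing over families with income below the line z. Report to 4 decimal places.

Incomes under z: $1,800, $2,000, $3,300, $5,800, $6,200, $8,300, $8,400 (q = 7 of N = 10).
Shortfall ratios: (9300−1800)/9300 = 0.8065; (9300−2000)/9300 = 0.7849; (9300−3300)/9300 = 0.6452; (9300−5800)/9300 = 0.3763; (9300−6200)/9300 = 0.3333; (9300−8300)/9300 = 0.1075; (9300−8400)/9300 = 0.0968.
Squared: 0.6504; 0.6161; 0.4162; 0.1416; 0.1111; 0.0116; 0.0094.
Sum = 1.956411; P₂ = 1.956411 / 10 = 0.1956.

0.1956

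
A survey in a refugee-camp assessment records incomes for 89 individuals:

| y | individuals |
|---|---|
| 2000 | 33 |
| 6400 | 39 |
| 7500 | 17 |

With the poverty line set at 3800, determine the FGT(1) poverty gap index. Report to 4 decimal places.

Poor units: 33×2000 (q = 33 of N = 89).
Gap ratios (z−y)/z: (3800−2000)/3800 = 0.4737 (×33).
Σ = 15.631579. Dividing by the full population N = 89 gives P₁ = 0.1756.

0.1756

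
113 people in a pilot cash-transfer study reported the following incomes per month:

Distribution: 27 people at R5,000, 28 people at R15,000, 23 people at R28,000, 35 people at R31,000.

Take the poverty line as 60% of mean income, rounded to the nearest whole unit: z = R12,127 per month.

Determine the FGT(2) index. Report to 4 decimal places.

0.0825

Below the line: 27×R5,000 (q = 27 of N = 113).
Gap ratios (z−y)/z: (12127−5000)/12127 = 0.5877 (×27).
Squared: 0.3454 (×27).
Sum = 9.325466; P₂ = 9.325466 / 113 = 0.0825.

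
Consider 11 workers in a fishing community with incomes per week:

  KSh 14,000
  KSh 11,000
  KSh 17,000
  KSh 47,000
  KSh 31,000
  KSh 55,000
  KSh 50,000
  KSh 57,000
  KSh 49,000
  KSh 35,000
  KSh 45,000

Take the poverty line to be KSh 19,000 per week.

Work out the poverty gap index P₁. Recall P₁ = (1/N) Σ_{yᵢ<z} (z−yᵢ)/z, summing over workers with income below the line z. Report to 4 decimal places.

0.0718

Poor units: KSh 11,000, KSh 14,000, KSh 17,000 (q = 3 of N = 11).
Gap ratios (z−y)/z: (19000−11000)/19000 = 0.4211; (19000−14000)/19000 = 0.2632; (19000−17000)/19000 = 0.1053.
Sum of shortfalls = 0.789474; P₁ averages over all N: 0.789474 / 11 = 0.0718.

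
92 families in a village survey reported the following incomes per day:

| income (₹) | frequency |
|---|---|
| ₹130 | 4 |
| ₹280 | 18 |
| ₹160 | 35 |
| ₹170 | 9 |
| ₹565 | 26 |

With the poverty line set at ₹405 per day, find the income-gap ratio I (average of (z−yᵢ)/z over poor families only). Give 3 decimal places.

0.525

Below the line: 4×₹130, 35×₹160, 9×₹170, 18×₹280 (q = 66 of N = 92).
Relative gaps: 0.6790 (×4), 0.6049 (×35), 0.5802 (×9), 0.3086 (×18); sum = 34.666667.
The income-gap ratio divides by q (the poor only): 34.666667 / 66 = 0.525.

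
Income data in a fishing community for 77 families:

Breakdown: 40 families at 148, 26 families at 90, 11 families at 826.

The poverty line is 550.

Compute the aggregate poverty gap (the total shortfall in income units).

28040

Below z: 26×90, 40×148 (q = 66 of N = 77).
Individual gaps: 26×(550−90) = 11960; 40×(550−148) = 16080.
Aggregate gap = 28040.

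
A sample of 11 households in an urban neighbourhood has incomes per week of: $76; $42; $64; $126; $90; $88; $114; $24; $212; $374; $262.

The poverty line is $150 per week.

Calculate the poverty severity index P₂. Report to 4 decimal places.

0.2009

Poor units: $24, $42, $64, $76, $88, $90, $114, $126 (q = 8 of N = 11).
Relative gaps: (150−24)/150 = 0.8400; (150−42)/150 = 0.7200; (150−64)/150 = 0.5733; (150−76)/150 = 0.4933; (150−88)/150 = 0.4133; (150−90)/150 = 0.4000; (150−114)/150 = 0.2400; (150−126)/150 = 0.1600.
Squared: 0.7056; 0.5184; 0.3287; 0.2434; 0.1708; 0.1600; 0.0576; 0.0256.
Sum = 2.210133; P₂ = 2.210133 / 11 = 0.2009.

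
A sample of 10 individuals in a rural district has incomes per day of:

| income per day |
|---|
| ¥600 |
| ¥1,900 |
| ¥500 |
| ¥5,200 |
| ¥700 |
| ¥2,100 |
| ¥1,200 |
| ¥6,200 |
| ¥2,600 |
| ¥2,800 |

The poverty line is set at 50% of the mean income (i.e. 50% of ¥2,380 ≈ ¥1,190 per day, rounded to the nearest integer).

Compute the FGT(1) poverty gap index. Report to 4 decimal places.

0.1487

Below the line: ¥500, ¥600, ¥700 (q = 3 of N = 10).
Shortfall ratios: (1190−500)/1190 = 0.5798; (1190−600)/1190 = 0.4958; (1190−700)/1190 = 0.4118.
Σ = 1.487395. Dividing by the full population N = 10 gives P₁ = 0.1487.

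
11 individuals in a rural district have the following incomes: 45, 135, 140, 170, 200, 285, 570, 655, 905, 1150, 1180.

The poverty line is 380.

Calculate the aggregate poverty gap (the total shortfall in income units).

Poor units: 45, 135, 140, 170, 200, 285 (q = 6 of N = 11).
Individual gaps: 380−45 = 335; 380−135 = 245; 380−140 = 240; 380−170 = 210; 380−200 = 180; 380−285 = 95.
Aggregate gap = 1305.

1305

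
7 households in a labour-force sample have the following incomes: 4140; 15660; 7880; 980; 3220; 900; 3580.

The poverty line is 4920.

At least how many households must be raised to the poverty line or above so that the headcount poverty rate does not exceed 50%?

5 of the 7 households are poor, so H = 5/7 = 0.714.
A headcount ratio of at most 50% allows at most ⌊0.50 × 7⌋ = 3 poor households.
So at least 5 − 3 = 2 must be lifted.

2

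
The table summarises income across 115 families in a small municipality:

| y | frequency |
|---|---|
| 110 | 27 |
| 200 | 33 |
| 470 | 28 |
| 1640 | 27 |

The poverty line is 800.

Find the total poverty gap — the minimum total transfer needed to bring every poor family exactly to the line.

Below z: 27×110, 33×200, 28×470 (q = 88 of N = 115).
Individual gaps: 27×(800−110) = 18630; 33×(800−200) = 19800; 28×(800−470) = 9240.
Aggregate gap = 47670.

47670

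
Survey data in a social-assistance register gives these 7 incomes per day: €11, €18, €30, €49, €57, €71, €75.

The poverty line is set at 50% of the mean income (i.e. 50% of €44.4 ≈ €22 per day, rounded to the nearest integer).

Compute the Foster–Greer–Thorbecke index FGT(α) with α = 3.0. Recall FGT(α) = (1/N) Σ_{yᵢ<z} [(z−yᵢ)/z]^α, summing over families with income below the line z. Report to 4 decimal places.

Incomes under z: €11, €18 (q = 2 of N = 7).
Shortfall ratios: (22−11)/22 = 0.5000; (22−18)/22 = 0.1818.
Raised to α = 3.0: 0.12500; 0.00601.
Sum = 0.131011; FGT(3.0) = 0.131011 / 7 = 0.0187.

0.0187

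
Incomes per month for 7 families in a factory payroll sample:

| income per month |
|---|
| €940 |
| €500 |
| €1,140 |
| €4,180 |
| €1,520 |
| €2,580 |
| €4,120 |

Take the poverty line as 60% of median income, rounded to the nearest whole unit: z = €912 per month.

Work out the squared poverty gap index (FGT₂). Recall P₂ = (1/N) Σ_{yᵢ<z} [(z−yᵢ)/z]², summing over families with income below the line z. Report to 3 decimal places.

0.029

Poor units: €500 (q = 1 of N = 7).
Normalized shortfalls: (912−500)/912 = 0.4518.
Squared: 0.2041.
Sum = 0.204082; P₂ = 0.204082 / 7 = 0.029.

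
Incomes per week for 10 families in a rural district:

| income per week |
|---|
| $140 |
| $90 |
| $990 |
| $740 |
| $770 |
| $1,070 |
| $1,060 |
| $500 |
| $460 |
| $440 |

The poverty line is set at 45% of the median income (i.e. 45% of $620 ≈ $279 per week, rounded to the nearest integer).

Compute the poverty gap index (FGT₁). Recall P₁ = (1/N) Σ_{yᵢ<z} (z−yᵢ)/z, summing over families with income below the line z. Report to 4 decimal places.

0.1176

Below the line: $90, $140 (q = 2 of N = 10).
Gap ratios (z−y)/z: (279−90)/279 = 0.6774; (279−140)/279 = 0.4982.
Sum of shortfalls = 1.175627; P₁ averages over all N: 1.175627 / 10 = 0.1176.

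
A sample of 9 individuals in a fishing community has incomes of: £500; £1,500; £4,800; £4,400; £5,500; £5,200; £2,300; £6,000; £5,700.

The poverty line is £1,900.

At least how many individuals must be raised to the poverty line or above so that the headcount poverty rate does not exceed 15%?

1

2 of the 9 individuals are poor, so H = 2/9 = 0.222.
A headcount ratio of at most 15% allows at most ⌊0.15 × 9⌋ = 1 poor individuals.
So at least 2 − 1 = 1 must be lifted.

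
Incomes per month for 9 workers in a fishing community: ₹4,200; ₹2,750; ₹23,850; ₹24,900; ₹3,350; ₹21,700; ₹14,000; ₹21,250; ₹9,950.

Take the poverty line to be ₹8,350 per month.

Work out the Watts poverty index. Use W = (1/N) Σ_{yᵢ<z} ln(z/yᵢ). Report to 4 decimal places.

Below the line: ₹2,750, ₹3,350, ₹4,200 (q = 3 of N = 9).
ln(z/y) terms: ln(8350/2750) = 1.1107; ln(8350/3350) = 0.9133; ln(8350/4200) = 0.6872.
W = 2.711139 / 9 = 0.3012.

0.3012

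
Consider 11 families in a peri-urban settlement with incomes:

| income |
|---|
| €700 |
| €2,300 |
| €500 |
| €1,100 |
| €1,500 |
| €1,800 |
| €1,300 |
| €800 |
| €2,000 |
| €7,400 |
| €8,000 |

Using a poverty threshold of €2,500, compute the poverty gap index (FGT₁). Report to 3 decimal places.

0.382

Poor units: €500, €700, €800, €1,100, €1,300, €1,500, €1,800, €2,000, €2,300 (q = 9 of N = 11).
Gap ratios (z−y)/z: (2500−500)/2500 = 0.8000; (2500−700)/2500 = 0.7200; (2500−800)/2500 = 0.6800; (2500−1100)/2500 = 0.5600; (2500−1300)/2500 = 0.4800; (2500−1500)/2500 = 0.4000; (2500−1800)/2500 = 0.2800; (2500−2000)/2500 = 0.2000; (2500−2300)/2500 = 0.0800.
Σ = 4.200000. Dividing by the full population N = 11 gives P₁ = 0.382.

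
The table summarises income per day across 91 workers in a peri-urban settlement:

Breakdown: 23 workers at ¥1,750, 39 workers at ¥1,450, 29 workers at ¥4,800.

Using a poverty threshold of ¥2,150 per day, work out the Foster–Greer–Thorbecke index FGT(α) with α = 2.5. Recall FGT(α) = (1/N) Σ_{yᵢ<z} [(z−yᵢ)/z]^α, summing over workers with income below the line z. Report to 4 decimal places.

Incomes under z: 39×¥1,450, 23×¥1,750 (q = 62 of N = 91).
Normalized shortfalls: (2150−1450)/2150 = 0.3256 (×39); (2150−1750)/2150 = 0.1860 (×23).
Raised to α = 2.5: 0.06049 (×39); 0.01493 (×23).
Sum = 2.702307; FGT(2.5) = 2.702307 / 91 = 0.0297.

0.0297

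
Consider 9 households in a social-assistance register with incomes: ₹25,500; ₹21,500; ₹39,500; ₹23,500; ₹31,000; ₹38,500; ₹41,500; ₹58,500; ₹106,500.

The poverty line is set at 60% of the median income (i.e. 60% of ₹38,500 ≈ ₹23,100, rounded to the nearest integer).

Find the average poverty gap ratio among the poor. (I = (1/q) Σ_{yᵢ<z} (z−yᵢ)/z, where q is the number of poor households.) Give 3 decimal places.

Below z: ₹21,500 (q = 1 of N = 9).
Relative gaps: 0.0693; sum = 0.069264.
I averages over the q = 1 poor units only: 0.069264 / 1 = 0.069.

0.069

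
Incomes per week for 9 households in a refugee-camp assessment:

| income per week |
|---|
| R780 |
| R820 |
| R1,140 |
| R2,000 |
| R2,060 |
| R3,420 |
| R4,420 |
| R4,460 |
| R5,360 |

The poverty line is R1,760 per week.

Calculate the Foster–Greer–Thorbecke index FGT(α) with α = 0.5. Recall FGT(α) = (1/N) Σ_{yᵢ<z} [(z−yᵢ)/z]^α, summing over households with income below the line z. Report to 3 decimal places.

Below z: R780, R820, R1,140 (q = 3 of N = 9).
Shortfall ratios: (1760−780)/1760 = 0.5568; (1760−820)/1760 = 0.5341; (1760−1140)/1760 = 0.3523.
Raised to α = 0.5: 0.74620; 0.73082; 0.59353.
Sum = 2.070543; FGT(0.5) = 2.070543 / 9 = 0.230.

0.230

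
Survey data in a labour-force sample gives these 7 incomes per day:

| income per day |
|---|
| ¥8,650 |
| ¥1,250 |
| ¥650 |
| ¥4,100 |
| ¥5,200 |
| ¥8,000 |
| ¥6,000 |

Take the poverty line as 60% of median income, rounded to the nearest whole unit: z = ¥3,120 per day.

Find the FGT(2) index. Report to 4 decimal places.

0.1409

Below z: ¥650, ¥1,250 (q = 2 of N = 7).
Gap ratios (z−y)/z: (3120−650)/3120 = 0.7917; (3120−1250)/3120 = 0.5994.
Squared: 0.6267; 0.3592.
Sum = 0.985967; P₂ = 0.985967 / 7 = 0.1409.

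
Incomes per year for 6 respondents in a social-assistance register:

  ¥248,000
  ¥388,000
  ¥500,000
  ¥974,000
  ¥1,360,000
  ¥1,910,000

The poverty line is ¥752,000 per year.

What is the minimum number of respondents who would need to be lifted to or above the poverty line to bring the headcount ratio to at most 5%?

Currently q = 3 of N = 6 are below the line (H = 0.500).
A headcount ratio of at most 5% allows at most ⌊0.05 × 6⌋ = 0 poor respondents.
So at least 3 − 0 = 3 must be lifted.

3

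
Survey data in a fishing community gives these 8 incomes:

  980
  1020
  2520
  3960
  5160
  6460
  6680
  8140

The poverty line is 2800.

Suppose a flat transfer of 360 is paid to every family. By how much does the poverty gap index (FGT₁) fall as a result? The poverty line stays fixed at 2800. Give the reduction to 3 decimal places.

Before: below the line — 980, 1020, 2520; poverty gap index (FGT₁) = 0.17321.
After the 360 transfer: below the line — 1340, 1380; poverty gap index (FGT₁) = 0.12857.
Reduction = 0.17321 − 0.12857 = 0.045.

0.045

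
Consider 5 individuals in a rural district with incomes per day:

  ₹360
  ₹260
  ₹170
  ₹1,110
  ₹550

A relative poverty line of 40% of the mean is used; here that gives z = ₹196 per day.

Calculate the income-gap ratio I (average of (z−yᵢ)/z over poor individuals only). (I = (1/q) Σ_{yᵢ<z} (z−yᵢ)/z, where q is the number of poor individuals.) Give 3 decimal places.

0.133

Below z: ₹170 (q = 1 of N = 5).
Shortfall ratios (z−y)/z: 0.1327; sum = 0.132653.
I averages over the q = 1 poor units only: 0.132653 / 1 = 0.133.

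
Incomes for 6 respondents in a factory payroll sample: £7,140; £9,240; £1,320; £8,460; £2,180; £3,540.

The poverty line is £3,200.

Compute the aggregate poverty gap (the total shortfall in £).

Below z: £1,320, £2,180 (q = 2 of N = 6).
Individual gaps: 3200−1320 = 1880; 3200−2180 = 1020.
Aggregate gap = £2,900.

£2,900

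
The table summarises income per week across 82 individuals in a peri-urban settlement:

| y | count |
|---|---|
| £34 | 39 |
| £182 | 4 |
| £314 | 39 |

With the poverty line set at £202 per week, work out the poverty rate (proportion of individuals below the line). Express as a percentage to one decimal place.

52.4%

43 of the 82 individuals have income below £202.
H = 43/82 = 52.4%.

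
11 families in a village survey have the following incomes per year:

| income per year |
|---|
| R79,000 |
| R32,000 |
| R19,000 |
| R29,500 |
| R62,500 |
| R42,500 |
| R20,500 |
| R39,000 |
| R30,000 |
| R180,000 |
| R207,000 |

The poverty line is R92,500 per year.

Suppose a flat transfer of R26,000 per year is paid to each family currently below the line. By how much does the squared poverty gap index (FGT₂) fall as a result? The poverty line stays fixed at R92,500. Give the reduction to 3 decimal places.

0.201

Before: below the line — R19,000, R20,500, R29,500, R30,000, R32,000, R39,000, R42,500, R62,500, R79,000; squared poverty gap index (FGT₂) = 0.30351.
After the R26,000 transfer: below the line — R45,000, R46,500, R55,500, R56,000, R58,000, R65,000, R68,500, R88,500; squared poverty gap index (FGT₂) = 0.10213.
Reduction = 0.30351 − 0.10213 = 0.201.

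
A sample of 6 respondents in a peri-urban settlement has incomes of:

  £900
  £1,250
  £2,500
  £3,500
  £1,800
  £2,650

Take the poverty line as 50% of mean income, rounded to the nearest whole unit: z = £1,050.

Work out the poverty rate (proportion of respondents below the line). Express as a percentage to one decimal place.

16.7%

1 of the 6 respondents have income below £1,050.
H = 1/6 = 16.7%.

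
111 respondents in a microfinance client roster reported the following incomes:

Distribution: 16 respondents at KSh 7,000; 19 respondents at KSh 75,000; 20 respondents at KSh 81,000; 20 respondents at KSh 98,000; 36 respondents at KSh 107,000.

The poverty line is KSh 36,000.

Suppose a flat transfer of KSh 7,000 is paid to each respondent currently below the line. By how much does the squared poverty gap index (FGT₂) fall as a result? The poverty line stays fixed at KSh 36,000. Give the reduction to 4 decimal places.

Before: below the line — 16×KSh 7,000; squared poverty gap index (FGT₂) = 0.093538.
After the KSh 7,000 transfer: below the line — 16×KSh 14,000; squared poverty gap index (FGT₂) = 0.053832.
Reduction = 0.093538 − 0.053832 = 0.0397.

0.0397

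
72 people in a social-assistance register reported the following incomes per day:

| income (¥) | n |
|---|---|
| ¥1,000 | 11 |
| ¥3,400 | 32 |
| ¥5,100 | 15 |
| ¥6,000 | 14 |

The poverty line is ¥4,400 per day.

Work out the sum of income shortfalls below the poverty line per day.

Below the line: 11×¥1,000, 32×¥3,400 (q = 43 of N = 72).
Individual gaps: 11×(4400−1000) = 37400; 32×(4400−3400) = 32000.
Aggregate gap = ¥69,400.

¥69,400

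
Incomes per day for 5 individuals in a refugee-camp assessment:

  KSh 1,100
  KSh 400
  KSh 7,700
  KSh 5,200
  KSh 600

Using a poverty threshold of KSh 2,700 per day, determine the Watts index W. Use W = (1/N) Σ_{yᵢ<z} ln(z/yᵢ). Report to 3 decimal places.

Below z: KSh 400, KSh 600, KSh 1,100 (q = 3 of N = 5).
Log gaps: ln(2700/400) = 1.9095; ln(2700/600) = 1.5041; ln(2700/1100) = 0.8979.
W = 4.311561 / 5 = 0.862.

0.862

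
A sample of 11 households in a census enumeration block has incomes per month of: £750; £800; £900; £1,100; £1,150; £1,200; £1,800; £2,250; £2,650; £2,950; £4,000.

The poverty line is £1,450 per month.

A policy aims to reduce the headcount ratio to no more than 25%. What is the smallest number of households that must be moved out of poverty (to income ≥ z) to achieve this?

4

Currently q = 6 of N = 11 are below the line (H = 0.545).
A headcount ratio of at most 25% allows at most ⌊0.25 × 11⌋ = 2 poor households.
So at least 6 − 2 = 4 must be lifted.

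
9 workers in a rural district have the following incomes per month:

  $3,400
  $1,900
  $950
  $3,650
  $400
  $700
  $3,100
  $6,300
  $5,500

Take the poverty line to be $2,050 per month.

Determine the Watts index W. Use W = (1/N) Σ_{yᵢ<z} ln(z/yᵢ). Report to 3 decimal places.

Poor units: $400, $700, $950, $1,900 (q = 4 of N = 9).
ln(z/y) terms: ln(2050/400) = 1.6341; ln(2050/700) = 1.0745; ln(2050/950) = 0.7691; ln(2050/1900) = 0.0760.
W = 3.553764 / 9 = 0.395.

0.395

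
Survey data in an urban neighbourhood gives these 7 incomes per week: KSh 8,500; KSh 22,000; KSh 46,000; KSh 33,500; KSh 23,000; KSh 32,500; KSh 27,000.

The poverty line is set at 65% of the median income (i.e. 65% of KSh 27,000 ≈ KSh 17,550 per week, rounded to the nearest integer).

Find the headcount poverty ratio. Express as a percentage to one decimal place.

14.3%

1 of the 7 individuals have income below KSh 17,550.
H = 1/7 = 14.3%.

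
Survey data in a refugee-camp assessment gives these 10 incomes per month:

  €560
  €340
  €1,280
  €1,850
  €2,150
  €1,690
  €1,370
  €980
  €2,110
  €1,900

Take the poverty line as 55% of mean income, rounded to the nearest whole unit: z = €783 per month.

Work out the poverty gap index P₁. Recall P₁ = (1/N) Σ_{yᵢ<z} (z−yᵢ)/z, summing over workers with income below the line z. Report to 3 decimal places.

Below the line: €340, €560 (q = 2 of N = 10).
Relative gaps: (783−340)/783 = 0.5658; (783−560)/783 = 0.2848.
Sum of shortfalls = 0.850575; P₁ averages over all N: 0.850575 / 10 = 0.085.

0.085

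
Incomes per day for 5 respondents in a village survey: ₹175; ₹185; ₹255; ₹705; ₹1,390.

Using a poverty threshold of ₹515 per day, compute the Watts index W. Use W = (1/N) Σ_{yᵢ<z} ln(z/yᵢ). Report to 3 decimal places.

0.561

Below the line: ₹175, ₹185, ₹255 (q = 3 of N = 5).
Log shortfalls: ln(515/175) = 1.0794; ln(515/185) = 1.0238; ln(515/255) = 0.7029.
W = 2.806095 / 5 = 0.561.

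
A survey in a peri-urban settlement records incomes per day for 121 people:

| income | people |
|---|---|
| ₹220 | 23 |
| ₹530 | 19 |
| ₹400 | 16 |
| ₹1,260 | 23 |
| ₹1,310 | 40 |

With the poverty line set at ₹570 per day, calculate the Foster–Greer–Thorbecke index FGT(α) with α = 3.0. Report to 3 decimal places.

Below the line: 23×₹220, 16×₹400, 19×₹530 (q = 58 of N = 121).
Shortfall ratios: (570−220)/570 = 0.6140 (×23); (570−400)/570 = 0.2982 (×16); (570−530)/570 = 0.0702 (×19).
Raised to α = 3.0: 0.23152 (×23); 0.02653 (×16); 0.00035 (×19).
Sum = 5.755882; FGT(3.0) = 5.755882 / 121 = 0.048.

0.048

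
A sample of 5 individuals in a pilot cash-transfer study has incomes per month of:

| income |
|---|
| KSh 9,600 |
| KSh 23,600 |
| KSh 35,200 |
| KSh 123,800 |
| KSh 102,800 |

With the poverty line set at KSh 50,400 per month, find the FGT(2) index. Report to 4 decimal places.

Incomes under z: KSh 9,600, KSh 23,600, KSh 35,200 (q = 3 of N = 5).
Normalized shortfalls: (50400−9600)/50400 = 0.8095; (50400−23600)/50400 = 0.5317; (50400−35200)/50400 = 0.3016.
Squared: 0.6553; 0.2828; 0.0910.
Sum = 1.029038; P₂ = 1.029038 / 5 = 0.2058.

0.2058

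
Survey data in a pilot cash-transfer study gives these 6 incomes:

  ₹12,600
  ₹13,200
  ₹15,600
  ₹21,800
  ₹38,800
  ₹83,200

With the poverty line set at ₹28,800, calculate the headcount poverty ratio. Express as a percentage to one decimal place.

66.7%

4 of the 6 households have income below ₹28,800.
H = 4/6 = 66.7%.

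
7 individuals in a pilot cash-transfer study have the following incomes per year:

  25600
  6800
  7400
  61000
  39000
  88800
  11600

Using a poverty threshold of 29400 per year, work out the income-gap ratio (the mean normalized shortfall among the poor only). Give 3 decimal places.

0.563

Poor units: 6800, 7400, 11600, 25600 (q = 4 of N = 7).
Relative gaps: 0.7687, 0.7483, 0.6054, 0.1293; sum = 2.251701.
I averages over the q = 4 poor units only: 2.251701 / 4 = 0.563.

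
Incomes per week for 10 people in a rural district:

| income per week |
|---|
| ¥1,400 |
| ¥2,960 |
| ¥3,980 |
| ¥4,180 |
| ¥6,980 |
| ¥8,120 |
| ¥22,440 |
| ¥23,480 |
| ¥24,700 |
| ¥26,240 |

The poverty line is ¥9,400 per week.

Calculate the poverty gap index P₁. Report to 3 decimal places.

0.306

Poor units: ¥1,400, ¥2,960, ¥3,980, ¥4,180, ¥6,980, ¥8,120 (q = 6 of N = 10).
Gap ratios (z−y)/z: (9400−1400)/9400 = 0.8511; (9400−2960)/9400 = 0.6851; (9400−3980)/9400 = 0.5766; (9400−4180)/9400 = 0.5553; (9400−6980)/9400 = 0.2574; (9400−8120)/9400 = 0.1362.
Sum of shortfalls = 3.061702; P₁ averages over all N: 3.061702 / 10 = 0.306.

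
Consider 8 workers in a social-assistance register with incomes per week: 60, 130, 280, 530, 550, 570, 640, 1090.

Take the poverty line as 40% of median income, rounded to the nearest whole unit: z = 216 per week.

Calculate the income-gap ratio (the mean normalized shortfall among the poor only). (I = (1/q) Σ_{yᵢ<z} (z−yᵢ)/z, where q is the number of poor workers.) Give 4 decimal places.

Incomes under z: 60, 130 (q = 2 of N = 8).
Relative gaps: 0.7222, 0.3981; sum = 1.120370.
The income-gap ratio divides by q (the poor only): 1.120370 / 2 = 0.5602.

0.5602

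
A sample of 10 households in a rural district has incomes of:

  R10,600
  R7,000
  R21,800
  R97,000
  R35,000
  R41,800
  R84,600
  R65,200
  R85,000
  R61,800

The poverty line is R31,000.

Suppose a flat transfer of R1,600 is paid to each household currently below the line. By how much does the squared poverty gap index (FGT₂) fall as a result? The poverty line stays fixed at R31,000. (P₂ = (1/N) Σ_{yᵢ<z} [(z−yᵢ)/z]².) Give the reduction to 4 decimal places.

Before: below the line — R7,000, R10,600, R21,800; squared poverty gap index (FGT₂) = 0.112050.
After the R1,600 transfer: below the line — R8,600, R12,200, R23,400; squared poverty gap index (FGT₂) = 0.095001.
Reduction = 0.112050 − 0.095001 = 0.0170.

0.0170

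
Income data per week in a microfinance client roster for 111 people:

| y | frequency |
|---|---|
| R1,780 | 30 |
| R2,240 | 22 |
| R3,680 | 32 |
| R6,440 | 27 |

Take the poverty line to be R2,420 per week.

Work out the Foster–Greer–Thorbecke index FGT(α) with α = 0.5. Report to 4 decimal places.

0.1930

Incomes under z: 30×R1,780, 22×R2,240 (q = 52 of N = 111).
Normalized shortfalls: (2420−1780)/2420 = 0.2645 (×30); (2420−2240)/2420 = 0.0744 (×22).
Raised to α = 0.5: 0.51426 (×30); 0.27273 (×22).
Sum = 21.427784; FGT(0.5) = 21.427784 / 111 = 0.1930.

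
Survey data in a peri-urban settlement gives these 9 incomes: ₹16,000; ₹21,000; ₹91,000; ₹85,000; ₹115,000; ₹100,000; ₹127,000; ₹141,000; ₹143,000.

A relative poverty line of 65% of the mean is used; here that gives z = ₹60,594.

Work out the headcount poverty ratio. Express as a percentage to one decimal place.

22.2%

2 of the 9 families have income below ₹60,594.
H = 2/9 = 22.2%.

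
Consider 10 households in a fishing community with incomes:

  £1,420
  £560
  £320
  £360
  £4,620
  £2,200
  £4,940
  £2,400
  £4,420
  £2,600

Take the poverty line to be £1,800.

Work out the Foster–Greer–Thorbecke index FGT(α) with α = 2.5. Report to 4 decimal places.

0.1600

Poor units: £320, £360, £560, £1,420 (q = 4 of N = 10).
Shortfall ratios: (1800−320)/1800 = 0.8222; (1800−360)/1800 = 0.8000; (1800−560)/1800 = 0.6889; (1800−1420)/1800 = 0.2111.
Raised to α = 2.5: 0.61302; 0.57243; 0.39389; 0.02048.
Sum = 1.599817; FGT(2.5) = 1.599817 / 10 = 0.1600.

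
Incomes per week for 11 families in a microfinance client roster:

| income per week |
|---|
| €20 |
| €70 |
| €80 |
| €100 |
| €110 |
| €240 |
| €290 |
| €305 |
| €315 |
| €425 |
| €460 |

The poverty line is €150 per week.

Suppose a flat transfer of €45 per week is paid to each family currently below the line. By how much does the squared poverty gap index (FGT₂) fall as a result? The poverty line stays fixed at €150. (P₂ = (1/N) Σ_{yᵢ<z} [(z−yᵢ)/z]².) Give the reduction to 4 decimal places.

Before: below the line — €20, €70, €80, €100, €110; squared poverty gap index (FGT₂) = 0.130505.
After the €45 transfer: below the line — €65, €115, €125, €145; squared poverty gap index (FGT₂) = 0.036768.
Reduction = 0.130505 − 0.036768 = 0.0937.

0.0937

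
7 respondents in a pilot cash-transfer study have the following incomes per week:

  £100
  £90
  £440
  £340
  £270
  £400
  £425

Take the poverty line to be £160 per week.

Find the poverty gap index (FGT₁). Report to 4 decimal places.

Below the line: £90, £100 (q = 2 of N = 7).
Normalized shortfalls: (160−90)/160 = 0.4375; (160−100)/160 = 0.3750.
Sum of shortfalls = 0.812500; P₁ averages over all N: 0.812500 / 7 = 0.1161.

0.1161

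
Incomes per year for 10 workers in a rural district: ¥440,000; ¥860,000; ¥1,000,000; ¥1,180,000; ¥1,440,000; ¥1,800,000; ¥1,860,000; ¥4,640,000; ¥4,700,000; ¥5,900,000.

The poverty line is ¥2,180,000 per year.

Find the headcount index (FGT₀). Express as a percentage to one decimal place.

70.0%

7 of the 10 workers have income below ¥2,180,000.
H = 7/10 = 70.0%.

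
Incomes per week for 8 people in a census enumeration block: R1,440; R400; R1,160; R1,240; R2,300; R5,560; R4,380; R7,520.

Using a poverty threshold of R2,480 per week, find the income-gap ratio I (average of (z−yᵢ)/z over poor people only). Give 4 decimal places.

0.4726

Below z: R400, R1,160, R1,240, R1,440, R2,300 (q = 5 of N = 8).
Relative gaps: 0.8387, 0.5323, 0.5000, 0.4194, 0.0726; sum = 2.362903.
The income-gap ratio divides by q (the poor only): 2.362903 / 5 = 0.4726.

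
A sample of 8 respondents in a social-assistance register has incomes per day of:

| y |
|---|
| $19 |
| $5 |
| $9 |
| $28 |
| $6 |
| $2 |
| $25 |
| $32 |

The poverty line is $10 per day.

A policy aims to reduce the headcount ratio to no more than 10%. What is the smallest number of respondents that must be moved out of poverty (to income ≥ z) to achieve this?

4

Currently q = 4 of N = 8 are below the line (H = 0.500).
A headcount ratio of at most 10% allows at most ⌊0.10 × 8⌋ = 0 poor respondents.
So at least 4 − 0 = 4 must be lifted.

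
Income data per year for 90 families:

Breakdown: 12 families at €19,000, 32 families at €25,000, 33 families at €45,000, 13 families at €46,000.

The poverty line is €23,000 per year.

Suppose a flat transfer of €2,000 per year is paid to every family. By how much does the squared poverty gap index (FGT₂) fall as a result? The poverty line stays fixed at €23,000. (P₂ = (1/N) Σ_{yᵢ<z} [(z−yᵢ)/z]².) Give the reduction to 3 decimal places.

Before: below the line — 12×€19,000; squared poverty gap index (FGT₂) = 0.00403.
After the €2,000 transfer: below the line — 12×€21,000; squared poverty gap index (FGT₂) = 0.00101.
Reduction = 0.00403 − 0.00101 = 0.003.

0.003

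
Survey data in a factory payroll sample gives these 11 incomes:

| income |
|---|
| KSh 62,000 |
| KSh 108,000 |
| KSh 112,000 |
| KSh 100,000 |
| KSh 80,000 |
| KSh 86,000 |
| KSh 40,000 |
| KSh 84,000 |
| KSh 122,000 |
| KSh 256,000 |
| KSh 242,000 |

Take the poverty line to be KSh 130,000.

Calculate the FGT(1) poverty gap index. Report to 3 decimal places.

Below z: KSh 40,000, KSh 62,000, KSh 80,000, KSh 84,000, KSh 86,000, KSh 100,000, KSh 108,000, KSh 112,000, KSh 122,000 (q = 9 of N = 11).
Relative gaps: (130000−40000)/130000 = 0.6923; (130000−62000)/130000 = 0.5231; (130000−80000)/130000 = 0.3846; (130000−84000)/130000 = 0.3538; (130000−86000)/130000 = 0.3385; (130000−100000)/130000 = 0.2308; (130000−108000)/130000 = 0.1692; (130000−112000)/130000 = 0.1385; (130000−122000)/130000 = 0.0615.
Σ = 2.892308. Dividing by the full population N = 11 gives P₁ = 0.263.

0.263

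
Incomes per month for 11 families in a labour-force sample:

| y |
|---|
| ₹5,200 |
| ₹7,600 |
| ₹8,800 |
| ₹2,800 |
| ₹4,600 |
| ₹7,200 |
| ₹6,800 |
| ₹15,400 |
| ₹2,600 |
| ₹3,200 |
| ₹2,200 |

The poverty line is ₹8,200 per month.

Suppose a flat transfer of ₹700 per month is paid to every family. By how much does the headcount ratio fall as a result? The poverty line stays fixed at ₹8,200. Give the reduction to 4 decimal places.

0.0909

Before: below the line — ₹2,200, ₹2,600, ₹2,800, ₹3,200, ₹4,600, ₹5,200, ₹6,800, ₹7,200, ₹7,600; headcount ratio = 0.818182.
After the ₹700 transfer: below the line — ₹2,900, ₹3,300, ₹3,500, ₹3,900, ₹5,300, ₹5,900, ₹7,500, ₹7,900; headcount ratio = 0.727273.
Reduction = 0.818182 − 0.727273 = 0.0909.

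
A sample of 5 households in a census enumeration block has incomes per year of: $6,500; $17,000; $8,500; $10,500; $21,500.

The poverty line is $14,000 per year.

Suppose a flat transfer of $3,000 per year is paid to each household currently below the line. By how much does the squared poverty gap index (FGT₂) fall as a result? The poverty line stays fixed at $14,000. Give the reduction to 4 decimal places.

0.0735

Before: below the line — $6,500, $8,500, $10,500; squared poverty gap index (FGT₂) = 0.100765.
After the $3,000 transfer: below the line — $9,500, $11,500, $13,500; squared poverty gap index (FGT₂) = 0.027296.
Reduction = 0.100765 − 0.027296 = 0.0735.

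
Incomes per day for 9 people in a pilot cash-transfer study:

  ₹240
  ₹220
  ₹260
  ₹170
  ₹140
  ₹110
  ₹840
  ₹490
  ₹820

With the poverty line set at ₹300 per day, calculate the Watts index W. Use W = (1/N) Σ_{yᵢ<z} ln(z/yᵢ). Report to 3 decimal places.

0.334

Below z: ₹110, ₹140, ₹170, ₹220, ₹240, ₹260 (q = 6 of N = 9).
Log gaps: ln(300/110) = 1.0033; ln(300/140) = 0.7621; ln(300/170) = 0.5680; ln(300/220) = 0.3102; ln(300/240) = 0.2231; ln(300/260) = 0.1431.
W = 3.009826 / 9 = 0.334.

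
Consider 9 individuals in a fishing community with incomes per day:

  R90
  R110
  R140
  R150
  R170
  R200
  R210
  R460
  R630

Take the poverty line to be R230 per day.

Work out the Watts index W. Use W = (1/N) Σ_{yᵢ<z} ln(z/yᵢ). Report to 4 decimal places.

Poor units: R90, R110, R140, R150, R170, R200, R210 (q = 7 of N = 9).
Log shortfalls: ln(230/90) = 0.9383; ln(230/110) = 0.7376; ln(230/140) = 0.4964; ln(230/150) = 0.4274; ln(230/170) = 0.3023; ln(230/200) = 0.1398; ln(230/210) = 0.0910.
W = 3.132764 / 9 = 0.3481.

0.3481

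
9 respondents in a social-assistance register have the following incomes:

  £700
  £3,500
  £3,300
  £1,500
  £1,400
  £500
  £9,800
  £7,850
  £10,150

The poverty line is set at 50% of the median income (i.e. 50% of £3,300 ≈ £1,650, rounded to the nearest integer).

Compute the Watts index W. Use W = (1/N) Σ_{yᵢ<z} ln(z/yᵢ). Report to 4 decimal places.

0.2568

Incomes under z: £500, £700, £1,400, £1,500 (q = 4 of N = 9).
ln(z/y) terms: ln(1650/500) = 1.1939; ln(1650/700) = 0.8575; ln(1650/1400) = 0.1643; ln(1650/1500) = 0.0953.
W = 2.310986 / 9 = 0.2568.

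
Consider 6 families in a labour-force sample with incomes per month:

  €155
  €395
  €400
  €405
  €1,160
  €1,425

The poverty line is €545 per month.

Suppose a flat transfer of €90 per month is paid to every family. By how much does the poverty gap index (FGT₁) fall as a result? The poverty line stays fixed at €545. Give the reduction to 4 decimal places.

0.1101

Before: below the line — €155, €395, €400, €405; poverty gap index (FGT₁) = 0.252294.
After the €90 transfer: below the line — €245, €485, €490, €495; poverty gap index (FGT₁) = 0.142202.
Reduction = 0.252294 − 0.142202 = 0.1101.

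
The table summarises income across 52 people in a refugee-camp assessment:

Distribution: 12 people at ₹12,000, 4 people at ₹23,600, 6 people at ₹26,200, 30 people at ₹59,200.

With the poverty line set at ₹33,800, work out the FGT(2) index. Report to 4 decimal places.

0.1088

Below z: 12×₹12,000, 4×₹23,600, 6×₹26,200 (q = 22 of N = 52).
Gap ratios (z−y)/z: (33800−12000)/33800 = 0.6450 (×12); (33800−23600)/33800 = 0.3018 (×4); (33800−26200)/33800 = 0.2249 (×6).
Squared: 0.4160 (×12); 0.0911 (×4); 0.0506 (×6).
Sum = 5.659466; P₂ = 5.659466 / 52 = 0.1088.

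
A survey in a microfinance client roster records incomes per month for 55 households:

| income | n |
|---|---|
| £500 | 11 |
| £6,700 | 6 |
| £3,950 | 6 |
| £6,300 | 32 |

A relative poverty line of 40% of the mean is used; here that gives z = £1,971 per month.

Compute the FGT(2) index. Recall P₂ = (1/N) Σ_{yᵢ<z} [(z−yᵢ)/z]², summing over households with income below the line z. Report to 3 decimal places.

Poor units: 11×£500 (q = 11 of N = 55).
Relative gaps: (1971−500)/1971 = 0.7463 (×11).
Squared: 0.5570 (×11).
Sum = 6.126956; P₂ = 6.126956 / 55 = 0.111.

0.111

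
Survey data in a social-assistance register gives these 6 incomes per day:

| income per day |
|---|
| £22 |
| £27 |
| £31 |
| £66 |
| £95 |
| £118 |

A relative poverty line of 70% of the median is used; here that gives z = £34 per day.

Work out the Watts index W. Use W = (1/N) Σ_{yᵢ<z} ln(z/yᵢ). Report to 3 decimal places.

0.126

Incomes under z: £22, £27, £31 (q = 3 of N = 6).
ln(z/y) terms: ln(34/22) = 0.4353; ln(34/27) = 0.2305; ln(34/31) = 0.0924.
W = 0.758215 / 6 = 0.126.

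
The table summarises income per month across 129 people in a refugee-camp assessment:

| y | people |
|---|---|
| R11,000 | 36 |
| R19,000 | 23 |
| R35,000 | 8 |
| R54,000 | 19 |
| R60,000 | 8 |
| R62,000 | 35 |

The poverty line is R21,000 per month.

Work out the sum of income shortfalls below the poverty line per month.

Incomes under z: 36×R11,000, 23×R19,000 (q = 59 of N = 129).
Individual gaps: 36×(21000−11000) = 360000; 23×(21000−19000) = 46000.
Aggregate gap = R406,000.

R406,000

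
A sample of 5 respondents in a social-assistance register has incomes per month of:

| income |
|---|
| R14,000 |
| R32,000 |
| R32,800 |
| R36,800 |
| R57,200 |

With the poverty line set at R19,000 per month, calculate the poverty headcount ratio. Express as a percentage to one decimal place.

20.0%

1 of the 5 respondents have income below R19,000.
H = 1/5 = 20.0%.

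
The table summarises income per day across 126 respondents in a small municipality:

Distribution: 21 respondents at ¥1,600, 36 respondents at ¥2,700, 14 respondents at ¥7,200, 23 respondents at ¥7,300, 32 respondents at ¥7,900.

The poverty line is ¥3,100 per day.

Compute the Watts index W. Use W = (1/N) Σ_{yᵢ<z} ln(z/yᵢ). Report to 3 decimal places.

Poor units: 21×¥1,600, 36×¥2,700 (q = 57 of N = 126).
ln(z/y) terms: ln(3100/1600) = 0.6614 (×21); ln(3100/2700) = 0.1382 (×36).
W = 18.862780 / 126 = 0.150.

0.150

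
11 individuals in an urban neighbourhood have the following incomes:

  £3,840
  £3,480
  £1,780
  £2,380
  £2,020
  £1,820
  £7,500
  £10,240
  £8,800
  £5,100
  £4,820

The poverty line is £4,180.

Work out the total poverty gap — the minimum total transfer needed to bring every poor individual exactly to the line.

Incomes under z: £1,780, £1,820, £2,020, £2,380, £3,480, £3,840 (q = 6 of N = 11).
Individual gaps: 4180−1780 = 2400; 4180−1820 = 2360; 4180−2020 = 2160; 4180−2380 = 1800; 4180−3480 = 700; 4180−3840 = 340.
Aggregate gap = £9,760.

£9,760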